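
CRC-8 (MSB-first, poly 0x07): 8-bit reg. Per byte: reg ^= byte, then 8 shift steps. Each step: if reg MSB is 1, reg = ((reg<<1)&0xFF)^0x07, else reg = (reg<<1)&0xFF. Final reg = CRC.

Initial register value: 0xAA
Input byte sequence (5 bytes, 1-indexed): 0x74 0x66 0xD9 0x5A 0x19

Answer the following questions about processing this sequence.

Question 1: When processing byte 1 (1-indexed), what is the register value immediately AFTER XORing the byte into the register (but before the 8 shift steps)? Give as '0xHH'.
Register before byte 1: 0xAA
Byte 1: 0x74
0xAA XOR 0x74 = 0xDE

Answer: 0xDE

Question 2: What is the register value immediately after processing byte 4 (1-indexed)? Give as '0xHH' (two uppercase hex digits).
Answer: 0x37

Derivation:
After byte 1 (0x74): reg=0x14
After byte 2 (0x66): reg=0x59
After byte 3 (0xD9): reg=0x89
After byte 4 (0x5A): reg=0x37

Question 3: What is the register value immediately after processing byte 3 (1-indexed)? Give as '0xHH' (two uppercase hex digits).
Answer: 0x89

Derivation:
After byte 1 (0x74): reg=0x14
After byte 2 (0x66): reg=0x59
After byte 3 (0xD9): reg=0x89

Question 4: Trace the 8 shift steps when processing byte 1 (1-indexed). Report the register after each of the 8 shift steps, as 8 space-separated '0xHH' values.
Register before byte 1: 0xAA
After XOR with byte 0x74: 0xDE

Answer: 0xBB 0x71 0xE2 0xC3 0x81 0x05 0x0A 0x14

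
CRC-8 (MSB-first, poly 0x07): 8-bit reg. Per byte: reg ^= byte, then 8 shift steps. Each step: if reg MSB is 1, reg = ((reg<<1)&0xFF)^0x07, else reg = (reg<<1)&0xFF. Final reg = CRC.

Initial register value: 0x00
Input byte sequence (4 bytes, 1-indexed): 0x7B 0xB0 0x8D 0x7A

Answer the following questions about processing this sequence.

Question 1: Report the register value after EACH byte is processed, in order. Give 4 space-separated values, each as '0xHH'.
0x66 0x2C 0x6E 0x6C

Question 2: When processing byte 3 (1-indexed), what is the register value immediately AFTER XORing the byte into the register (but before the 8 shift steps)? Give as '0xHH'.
Register before byte 3: 0x2C
Byte 3: 0x8D
0x2C XOR 0x8D = 0xA1

Answer: 0xA1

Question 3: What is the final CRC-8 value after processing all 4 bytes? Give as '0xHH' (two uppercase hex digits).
After byte 1 (0x7B): reg=0x66
After byte 2 (0xB0): reg=0x2C
After byte 3 (0x8D): reg=0x6E
After byte 4 (0x7A): reg=0x6C

Answer: 0x6C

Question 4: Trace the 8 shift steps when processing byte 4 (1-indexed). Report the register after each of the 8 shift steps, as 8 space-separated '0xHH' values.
Answer: 0x28 0x50 0xA0 0x47 0x8E 0x1B 0x36 0x6C

Derivation:
After byte 1 (0x7B): reg=0x66
After byte 2 (0xB0): reg=0x2C
After byte 3 (0x8D): reg=0x6E
Register before byte 4: 0x6E
After XOR with byte 0x7A: 0x14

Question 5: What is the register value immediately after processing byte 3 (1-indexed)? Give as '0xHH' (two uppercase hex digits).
After byte 1 (0x7B): reg=0x66
After byte 2 (0xB0): reg=0x2C
After byte 3 (0x8D): reg=0x6E

Answer: 0x6E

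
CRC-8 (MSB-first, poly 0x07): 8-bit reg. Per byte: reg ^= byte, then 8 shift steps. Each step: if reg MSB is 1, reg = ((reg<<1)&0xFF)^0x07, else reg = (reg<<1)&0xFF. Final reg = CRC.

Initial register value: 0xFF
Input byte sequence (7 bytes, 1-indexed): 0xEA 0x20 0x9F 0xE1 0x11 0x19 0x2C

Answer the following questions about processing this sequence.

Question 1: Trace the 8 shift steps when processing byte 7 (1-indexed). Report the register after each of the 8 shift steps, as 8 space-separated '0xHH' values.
Answer: 0xEE 0xDB 0xB1 0x65 0xCA 0x93 0x21 0x42

Derivation:
After byte 1 (0xEA): reg=0x6B
After byte 2 (0x20): reg=0xF6
After byte 3 (0x9F): reg=0x18
After byte 4 (0xE1): reg=0xE1
After byte 5 (0x11): reg=0xDE
After byte 6 (0x19): reg=0x5B
Register before byte 7: 0x5B
After XOR with byte 0x2C: 0x77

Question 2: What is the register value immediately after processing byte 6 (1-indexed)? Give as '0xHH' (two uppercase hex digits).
After byte 1 (0xEA): reg=0x6B
After byte 2 (0x20): reg=0xF6
After byte 3 (0x9F): reg=0x18
After byte 4 (0xE1): reg=0xE1
After byte 5 (0x11): reg=0xDE
After byte 6 (0x19): reg=0x5B

Answer: 0x5B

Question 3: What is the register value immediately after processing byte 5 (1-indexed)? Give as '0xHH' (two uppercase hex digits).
Answer: 0xDE

Derivation:
After byte 1 (0xEA): reg=0x6B
After byte 2 (0x20): reg=0xF6
After byte 3 (0x9F): reg=0x18
After byte 4 (0xE1): reg=0xE1
After byte 5 (0x11): reg=0xDE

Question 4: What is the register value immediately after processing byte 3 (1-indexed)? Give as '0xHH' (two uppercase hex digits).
Answer: 0x18

Derivation:
After byte 1 (0xEA): reg=0x6B
After byte 2 (0x20): reg=0xF6
After byte 3 (0x9F): reg=0x18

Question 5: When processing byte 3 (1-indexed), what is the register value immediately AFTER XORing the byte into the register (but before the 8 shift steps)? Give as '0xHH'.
Answer: 0x69

Derivation:
Register before byte 3: 0xF6
Byte 3: 0x9F
0xF6 XOR 0x9F = 0x69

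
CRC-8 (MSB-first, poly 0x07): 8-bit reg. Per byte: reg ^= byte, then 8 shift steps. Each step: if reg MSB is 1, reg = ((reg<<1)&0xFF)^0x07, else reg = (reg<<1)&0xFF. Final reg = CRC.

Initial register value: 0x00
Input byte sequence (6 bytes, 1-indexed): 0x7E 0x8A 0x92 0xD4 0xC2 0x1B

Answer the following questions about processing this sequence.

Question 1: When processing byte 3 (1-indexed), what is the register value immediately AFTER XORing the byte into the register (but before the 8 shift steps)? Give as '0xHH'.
Register before byte 3: 0xCB
Byte 3: 0x92
0xCB XOR 0x92 = 0x59

Answer: 0x59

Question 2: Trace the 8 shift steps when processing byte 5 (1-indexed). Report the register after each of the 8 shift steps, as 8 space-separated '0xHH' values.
Answer: 0xA2 0x43 0x86 0x0B 0x16 0x2C 0x58 0xB0

Derivation:
After byte 1 (0x7E): reg=0x7D
After byte 2 (0x8A): reg=0xCB
After byte 3 (0x92): reg=0x88
After byte 4 (0xD4): reg=0x93
Register before byte 5: 0x93
After XOR with byte 0xC2: 0x51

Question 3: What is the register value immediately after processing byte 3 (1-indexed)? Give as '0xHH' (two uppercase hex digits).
After byte 1 (0x7E): reg=0x7D
After byte 2 (0x8A): reg=0xCB
After byte 3 (0x92): reg=0x88

Answer: 0x88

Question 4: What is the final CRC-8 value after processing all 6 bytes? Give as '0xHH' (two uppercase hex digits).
After byte 1 (0x7E): reg=0x7D
After byte 2 (0x8A): reg=0xCB
After byte 3 (0x92): reg=0x88
After byte 4 (0xD4): reg=0x93
After byte 5 (0xC2): reg=0xB0
After byte 6 (0x1B): reg=0x58

Answer: 0x58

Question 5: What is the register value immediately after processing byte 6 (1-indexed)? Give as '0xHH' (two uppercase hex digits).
After byte 1 (0x7E): reg=0x7D
After byte 2 (0x8A): reg=0xCB
After byte 3 (0x92): reg=0x88
After byte 4 (0xD4): reg=0x93
After byte 5 (0xC2): reg=0xB0
After byte 6 (0x1B): reg=0x58

Answer: 0x58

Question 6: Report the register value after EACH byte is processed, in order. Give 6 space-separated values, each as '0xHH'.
0x7D 0xCB 0x88 0x93 0xB0 0x58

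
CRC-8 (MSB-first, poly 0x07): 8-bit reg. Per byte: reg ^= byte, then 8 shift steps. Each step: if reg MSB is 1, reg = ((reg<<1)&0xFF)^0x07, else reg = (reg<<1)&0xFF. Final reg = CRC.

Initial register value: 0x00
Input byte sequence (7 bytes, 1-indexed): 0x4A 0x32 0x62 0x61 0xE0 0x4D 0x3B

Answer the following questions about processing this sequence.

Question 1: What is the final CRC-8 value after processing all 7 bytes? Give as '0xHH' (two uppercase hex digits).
After byte 1 (0x4A): reg=0xF1
After byte 2 (0x32): reg=0x47
After byte 3 (0x62): reg=0xFB
After byte 4 (0x61): reg=0xCF
After byte 5 (0xE0): reg=0xCD
After byte 6 (0x4D): reg=0x89
After byte 7 (0x3B): reg=0x17

Answer: 0x17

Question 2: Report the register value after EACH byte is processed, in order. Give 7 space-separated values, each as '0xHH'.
0xF1 0x47 0xFB 0xCF 0xCD 0x89 0x17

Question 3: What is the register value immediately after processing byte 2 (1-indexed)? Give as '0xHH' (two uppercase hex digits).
Answer: 0x47

Derivation:
After byte 1 (0x4A): reg=0xF1
After byte 2 (0x32): reg=0x47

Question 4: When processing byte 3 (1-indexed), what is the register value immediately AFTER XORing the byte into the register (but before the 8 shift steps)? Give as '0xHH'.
Answer: 0x25

Derivation:
Register before byte 3: 0x47
Byte 3: 0x62
0x47 XOR 0x62 = 0x25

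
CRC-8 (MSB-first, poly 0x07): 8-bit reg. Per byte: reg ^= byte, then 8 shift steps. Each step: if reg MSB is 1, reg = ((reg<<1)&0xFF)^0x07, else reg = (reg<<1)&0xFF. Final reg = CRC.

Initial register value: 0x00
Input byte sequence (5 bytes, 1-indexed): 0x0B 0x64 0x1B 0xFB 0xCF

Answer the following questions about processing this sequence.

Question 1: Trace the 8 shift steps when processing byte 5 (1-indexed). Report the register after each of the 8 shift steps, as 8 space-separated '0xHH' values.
Answer: 0x08 0x10 0x20 0x40 0x80 0x07 0x0E 0x1C

Derivation:
After byte 1 (0x0B): reg=0x31
After byte 2 (0x64): reg=0xAC
After byte 3 (0x1B): reg=0x0C
After byte 4 (0xFB): reg=0xCB
Register before byte 5: 0xCB
After XOR with byte 0xCF: 0x04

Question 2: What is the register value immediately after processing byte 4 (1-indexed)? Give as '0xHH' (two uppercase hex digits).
Answer: 0xCB

Derivation:
After byte 1 (0x0B): reg=0x31
After byte 2 (0x64): reg=0xAC
After byte 3 (0x1B): reg=0x0C
After byte 4 (0xFB): reg=0xCB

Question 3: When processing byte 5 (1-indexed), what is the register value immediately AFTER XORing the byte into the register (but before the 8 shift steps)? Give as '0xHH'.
Register before byte 5: 0xCB
Byte 5: 0xCF
0xCB XOR 0xCF = 0x04

Answer: 0x04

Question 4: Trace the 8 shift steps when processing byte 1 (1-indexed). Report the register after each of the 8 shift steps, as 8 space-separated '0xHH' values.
Answer: 0x16 0x2C 0x58 0xB0 0x67 0xCE 0x9B 0x31

Derivation:
Register before byte 1: 0x00
After XOR with byte 0x0B: 0x0B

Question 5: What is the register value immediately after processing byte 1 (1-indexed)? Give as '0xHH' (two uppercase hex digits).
Answer: 0x31

Derivation:
After byte 1 (0x0B): reg=0x31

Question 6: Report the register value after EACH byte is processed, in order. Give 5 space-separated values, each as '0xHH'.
0x31 0xAC 0x0C 0xCB 0x1C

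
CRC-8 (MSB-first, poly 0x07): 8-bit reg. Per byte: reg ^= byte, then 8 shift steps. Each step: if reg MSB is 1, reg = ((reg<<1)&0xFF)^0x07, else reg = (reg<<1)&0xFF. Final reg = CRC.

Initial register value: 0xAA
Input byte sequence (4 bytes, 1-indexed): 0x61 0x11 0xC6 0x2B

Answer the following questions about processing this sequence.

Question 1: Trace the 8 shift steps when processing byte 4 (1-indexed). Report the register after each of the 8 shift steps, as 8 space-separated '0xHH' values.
Answer: 0xA8 0x57 0xAE 0x5B 0xB6 0x6B 0xD6 0xAB

Derivation:
After byte 1 (0x61): reg=0x7F
After byte 2 (0x11): reg=0x0D
After byte 3 (0xC6): reg=0x7F
Register before byte 4: 0x7F
After XOR with byte 0x2B: 0x54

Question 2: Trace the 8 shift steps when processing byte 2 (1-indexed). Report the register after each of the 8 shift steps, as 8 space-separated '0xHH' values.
Answer: 0xDC 0xBF 0x79 0xF2 0xE3 0xC1 0x85 0x0D

Derivation:
After byte 1 (0x61): reg=0x7F
Register before byte 2: 0x7F
After XOR with byte 0x11: 0x6E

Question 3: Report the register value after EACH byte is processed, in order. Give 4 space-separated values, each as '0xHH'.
0x7F 0x0D 0x7F 0xAB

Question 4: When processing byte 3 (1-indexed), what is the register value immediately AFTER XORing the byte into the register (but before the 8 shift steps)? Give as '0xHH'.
Answer: 0xCB

Derivation:
Register before byte 3: 0x0D
Byte 3: 0xC6
0x0D XOR 0xC6 = 0xCB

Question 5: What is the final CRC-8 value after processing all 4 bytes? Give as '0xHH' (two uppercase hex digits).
After byte 1 (0x61): reg=0x7F
After byte 2 (0x11): reg=0x0D
After byte 3 (0xC6): reg=0x7F
After byte 4 (0x2B): reg=0xAB

Answer: 0xAB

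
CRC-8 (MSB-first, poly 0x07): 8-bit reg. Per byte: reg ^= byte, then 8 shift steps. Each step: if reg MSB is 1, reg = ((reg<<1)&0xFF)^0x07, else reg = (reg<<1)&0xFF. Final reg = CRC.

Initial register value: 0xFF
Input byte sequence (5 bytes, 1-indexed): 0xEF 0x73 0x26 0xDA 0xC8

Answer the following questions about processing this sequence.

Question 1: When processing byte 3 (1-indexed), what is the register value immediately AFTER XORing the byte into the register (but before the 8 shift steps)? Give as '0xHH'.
Register before byte 3: 0x09
Byte 3: 0x26
0x09 XOR 0x26 = 0x2F

Answer: 0x2F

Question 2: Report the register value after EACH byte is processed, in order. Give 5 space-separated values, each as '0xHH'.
0x70 0x09 0xCD 0x65 0x4A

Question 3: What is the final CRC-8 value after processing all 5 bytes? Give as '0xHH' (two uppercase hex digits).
Answer: 0x4A

Derivation:
After byte 1 (0xEF): reg=0x70
After byte 2 (0x73): reg=0x09
After byte 3 (0x26): reg=0xCD
After byte 4 (0xDA): reg=0x65
After byte 5 (0xC8): reg=0x4A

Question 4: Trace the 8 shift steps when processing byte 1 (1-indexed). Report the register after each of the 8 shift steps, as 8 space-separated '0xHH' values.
Register before byte 1: 0xFF
After XOR with byte 0xEF: 0x10

Answer: 0x20 0x40 0x80 0x07 0x0E 0x1C 0x38 0x70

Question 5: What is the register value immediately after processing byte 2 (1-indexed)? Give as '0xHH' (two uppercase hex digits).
Answer: 0x09

Derivation:
After byte 1 (0xEF): reg=0x70
After byte 2 (0x73): reg=0x09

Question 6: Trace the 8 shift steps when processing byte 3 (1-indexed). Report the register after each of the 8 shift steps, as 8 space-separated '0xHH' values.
After byte 1 (0xEF): reg=0x70
After byte 2 (0x73): reg=0x09
Register before byte 3: 0x09
After XOR with byte 0x26: 0x2F

Answer: 0x5E 0xBC 0x7F 0xFE 0xFB 0xF1 0xE5 0xCD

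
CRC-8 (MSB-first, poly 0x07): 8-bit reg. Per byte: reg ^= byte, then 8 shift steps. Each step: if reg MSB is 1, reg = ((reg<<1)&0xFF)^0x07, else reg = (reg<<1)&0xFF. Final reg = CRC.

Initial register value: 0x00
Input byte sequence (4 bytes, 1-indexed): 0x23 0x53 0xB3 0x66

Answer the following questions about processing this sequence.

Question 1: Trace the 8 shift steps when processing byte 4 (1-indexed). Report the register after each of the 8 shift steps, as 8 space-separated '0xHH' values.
Answer: 0x71 0xE2 0xC3 0x81 0x05 0x0A 0x14 0x28

Derivation:
After byte 1 (0x23): reg=0xE9
After byte 2 (0x53): reg=0x2F
After byte 3 (0xB3): reg=0xDD
Register before byte 4: 0xDD
After XOR with byte 0x66: 0xBB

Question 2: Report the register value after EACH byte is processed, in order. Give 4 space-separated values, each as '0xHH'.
0xE9 0x2F 0xDD 0x28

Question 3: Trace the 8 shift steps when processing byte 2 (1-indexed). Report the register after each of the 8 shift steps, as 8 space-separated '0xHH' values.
Answer: 0x73 0xE6 0xCB 0x91 0x25 0x4A 0x94 0x2F

Derivation:
After byte 1 (0x23): reg=0xE9
Register before byte 2: 0xE9
After XOR with byte 0x53: 0xBA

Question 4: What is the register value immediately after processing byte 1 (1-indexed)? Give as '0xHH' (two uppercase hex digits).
Answer: 0xE9

Derivation:
After byte 1 (0x23): reg=0xE9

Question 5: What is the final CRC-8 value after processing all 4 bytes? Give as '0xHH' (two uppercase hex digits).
After byte 1 (0x23): reg=0xE9
After byte 2 (0x53): reg=0x2F
After byte 3 (0xB3): reg=0xDD
After byte 4 (0x66): reg=0x28

Answer: 0x28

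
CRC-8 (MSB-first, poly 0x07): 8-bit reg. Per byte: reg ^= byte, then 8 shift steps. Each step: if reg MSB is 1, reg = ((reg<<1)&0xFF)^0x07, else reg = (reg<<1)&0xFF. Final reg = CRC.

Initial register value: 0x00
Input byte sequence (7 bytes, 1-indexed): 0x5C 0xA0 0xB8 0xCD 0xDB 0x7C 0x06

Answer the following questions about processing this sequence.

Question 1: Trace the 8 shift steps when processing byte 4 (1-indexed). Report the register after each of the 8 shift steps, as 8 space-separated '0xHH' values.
Answer: 0x54 0xA8 0x57 0xAE 0x5B 0xB6 0x6B 0xD6

Derivation:
After byte 1 (0x5C): reg=0x93
After byte 2 (0xA0): reg=0x99
After byte 3 (0xB8): reg=0xE7
Register before byte 4: 0xE7
After XOR with byte 0xCD: 0x2A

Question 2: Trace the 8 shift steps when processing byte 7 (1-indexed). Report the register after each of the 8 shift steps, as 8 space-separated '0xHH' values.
After byte 1 (0x5C): reg=0x93
After byte 2 (0xA0): reg=0x99
After byte 3 (0xB8): reg=0xE7
After byte 4 (0xCD): reg=0xD6
After byte 5 (0xDB): reg=0x23
After byte 6 (0x7C): reg=0x9A
Register before byte 7: 0x9A
After XOR with byte 0x06: 0x9C

Answer: 0x3F 0x7E 0xFC 0xFF 0xF9 0xF5 0xED 0xDD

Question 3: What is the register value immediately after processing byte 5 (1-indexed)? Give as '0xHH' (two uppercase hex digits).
Answer: 0x23

Derivation:
After byte 1 (0x5C): reg=0x93
After byte 2 (0xA0): reg=0x99
After byte 3 (0xB8): reg=0xE7
After byte 4 (0xCD): reg=0xD6
After byte 5 (0xDB): reg=0x23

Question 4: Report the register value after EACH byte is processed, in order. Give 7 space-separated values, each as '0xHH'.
0x93 0x99 0xE7 0xD6 0x23 0x9A 0xDD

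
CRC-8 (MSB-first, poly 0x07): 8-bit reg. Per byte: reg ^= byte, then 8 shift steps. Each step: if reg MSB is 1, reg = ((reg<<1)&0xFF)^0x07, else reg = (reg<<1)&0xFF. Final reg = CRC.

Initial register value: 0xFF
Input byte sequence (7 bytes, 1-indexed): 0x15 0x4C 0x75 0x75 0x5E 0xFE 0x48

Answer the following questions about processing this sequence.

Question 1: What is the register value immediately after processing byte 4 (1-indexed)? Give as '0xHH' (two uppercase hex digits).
After byte 1 (0x15): reg=0x98
After byte 2 (0x4C): reg=0x22
After byte 3 (0x75): reg=0xA2
After byte 4 (0x75): reg=0x2B

Answer: 0x2B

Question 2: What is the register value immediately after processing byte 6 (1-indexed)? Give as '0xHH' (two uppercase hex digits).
After byte 1 (0x15): reg=0x98
After byte 2 (0x4C): reg=0x22
After byte 3 (0x75): reg=0xA2
After byte 4 (0x75): reg=0x2B
After byte 5 (0x5E): reg=0x4C
After byte 6 (0xFE): reg=0x17

Answer: 0x17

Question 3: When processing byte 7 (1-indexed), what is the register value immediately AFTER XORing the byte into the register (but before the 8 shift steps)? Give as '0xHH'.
Answer: 0x5F

Derivation:
Register before byte 7: 0x17
Byte 7: 0x48
0x17 XOR 0x48 = 0x5F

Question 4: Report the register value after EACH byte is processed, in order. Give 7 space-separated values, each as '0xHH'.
0x98 0x22 0xA2 0x2B 0x4C 0x17 0x9A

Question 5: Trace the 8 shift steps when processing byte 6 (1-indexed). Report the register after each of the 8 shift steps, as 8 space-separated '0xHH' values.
Answer: 0x63 0xC6 0x8B 0x11 0x22 0x44 0x88 0x17

Derivation:
After byte 1 (0x15): reg=0x98
After byte 2 (0x4C): reg=0x22
After byte 3 (0x75): reg=0xA2
After byte 4 (0x75): reg=0x2B
After byte 5 (0x5E): reg=0x4C
Register before byte 6: 0x4C
After XOR with byte 0xFE: 0xB2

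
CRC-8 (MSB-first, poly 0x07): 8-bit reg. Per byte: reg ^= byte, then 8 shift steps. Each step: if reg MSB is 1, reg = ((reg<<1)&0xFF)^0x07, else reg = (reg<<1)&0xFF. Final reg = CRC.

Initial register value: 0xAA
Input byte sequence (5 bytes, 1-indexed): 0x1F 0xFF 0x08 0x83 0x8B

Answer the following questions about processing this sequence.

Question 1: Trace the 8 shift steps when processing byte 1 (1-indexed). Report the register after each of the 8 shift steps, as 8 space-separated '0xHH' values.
Answer: 0x6D 0xDA 0xB3 0x61 0xC2 0x83 0x01 0x02

Derivation:
Register before byte 1: 0xAA
After XOR with byte 0x1F: 0xB5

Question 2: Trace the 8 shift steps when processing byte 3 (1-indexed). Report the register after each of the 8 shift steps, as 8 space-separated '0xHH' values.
Answer: 0xED 0xDD 0xBD 0x7D 0xFA 0xF3 0xE1 0xC5

Derivation:
After byte 1 (0x1F): reg=0x02
After byte 2 (0xFF): reg=0xFD
Register before byte 3: 0xFD
After XOR with byte 0x08: 0xF5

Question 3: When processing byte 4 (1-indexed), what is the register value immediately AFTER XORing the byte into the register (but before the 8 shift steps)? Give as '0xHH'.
Register before byte 4: 0xC5
Byte 4: 0x83
0xC5 XOR 0x83 = 0x46

Answer: 0x46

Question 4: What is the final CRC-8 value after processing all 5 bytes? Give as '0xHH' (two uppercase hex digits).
Answer: 0x9D

Derivation:
After byte 1 (0x1F): reg=0x02
After byte 2 (0xFF): reg=0xFD
After byte 3 (0x08): reg=0xC5
After byte 4 (0x83): reg=0xD5
After byte 5 (0x8B): reg=0x9D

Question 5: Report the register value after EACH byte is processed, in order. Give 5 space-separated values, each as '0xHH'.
0x02 0xFD 0xC5 0xD5 0x9D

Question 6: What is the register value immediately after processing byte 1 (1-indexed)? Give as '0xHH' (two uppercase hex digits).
After byte 1 (0x1F): reg=0x02

Answer: 0x02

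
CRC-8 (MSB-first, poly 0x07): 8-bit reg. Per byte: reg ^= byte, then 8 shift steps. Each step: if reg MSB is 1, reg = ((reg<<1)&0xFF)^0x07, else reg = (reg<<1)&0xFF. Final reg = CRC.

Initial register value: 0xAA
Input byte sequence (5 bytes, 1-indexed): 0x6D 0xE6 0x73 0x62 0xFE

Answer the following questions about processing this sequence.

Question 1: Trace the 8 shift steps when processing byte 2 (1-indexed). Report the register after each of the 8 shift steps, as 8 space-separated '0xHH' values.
After byte 1 (0x6D): reg=0x5B
Register before byte 2: 0x5B
After XOR with byte 0xE6: 0xBD

Answer: 0x7D 0xFA 0xF3 0xE1 0xC5 0x8D 0x1D 0x3A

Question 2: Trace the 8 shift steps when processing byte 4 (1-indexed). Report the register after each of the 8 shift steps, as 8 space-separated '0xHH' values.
Answer: 0x33 0x66 0xCC 0x9F 0x39 0x72 0xE4 0xCF

Derivation:
After byte 1 (0x6D): reg=0x5B
After byte 2 (0xE6): reg=0x3A
After byte 3 (0x73): reg=0xF8
Register before byte 4: 0xF8
After XOR with byte 0x62: 0x9A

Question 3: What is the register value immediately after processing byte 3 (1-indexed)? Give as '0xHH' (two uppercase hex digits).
After byte 1 (0x6D): reg=0x5B
After byte 2 (0xE6): reg=0x3A
After byte 3 (0x73): reg=0xF8

Answer: 0xF8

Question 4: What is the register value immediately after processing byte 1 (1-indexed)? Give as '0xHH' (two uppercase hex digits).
Answer: 0x5B

Derivation:
After byte 1 (0x6D): reg=0x5B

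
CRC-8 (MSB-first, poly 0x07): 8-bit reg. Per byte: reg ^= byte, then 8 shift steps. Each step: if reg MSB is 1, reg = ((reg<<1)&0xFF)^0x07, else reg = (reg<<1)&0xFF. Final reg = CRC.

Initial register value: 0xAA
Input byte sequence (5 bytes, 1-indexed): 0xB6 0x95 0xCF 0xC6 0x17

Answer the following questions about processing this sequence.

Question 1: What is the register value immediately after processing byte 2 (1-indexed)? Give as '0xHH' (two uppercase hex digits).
After byte 1 (0xB6): reg=0x54
After byte 2 (0x95): reg=0x49

Answer: 0x49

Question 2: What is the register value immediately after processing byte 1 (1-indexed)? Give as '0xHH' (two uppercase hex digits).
Answer: 0x54

Derivation:
After byte 1 (0xB6): reg=0x54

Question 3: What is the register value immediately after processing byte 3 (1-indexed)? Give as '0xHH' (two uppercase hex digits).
After byte 1 (0xB6): reg=0x54
After byte 2 (0x95): reg=0x49
After byte 3 (0xCF): reg=0x9B

Answer: 0x9B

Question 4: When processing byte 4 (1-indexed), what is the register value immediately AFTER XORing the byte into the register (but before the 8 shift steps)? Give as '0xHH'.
Register before byte 4: 0x9B
Byte 4: 0xC6
0x9B XOR 0xC6 = 0x5D

Answer: 0x5D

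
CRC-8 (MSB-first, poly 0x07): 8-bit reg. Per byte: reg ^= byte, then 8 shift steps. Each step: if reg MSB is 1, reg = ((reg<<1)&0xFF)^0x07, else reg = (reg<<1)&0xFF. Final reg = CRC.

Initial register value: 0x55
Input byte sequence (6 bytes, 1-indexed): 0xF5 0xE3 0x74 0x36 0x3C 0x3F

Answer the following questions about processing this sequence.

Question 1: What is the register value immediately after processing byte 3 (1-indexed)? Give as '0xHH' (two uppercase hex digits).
Answer: 0x7F

Derivation:
After byte 1 (0xF5): reg=0x69
After byte 2 (0xE3): reg=0xBF
After byte 3 (0x74): reg=0x7F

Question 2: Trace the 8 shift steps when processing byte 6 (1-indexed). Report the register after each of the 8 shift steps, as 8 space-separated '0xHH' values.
Answer: 0xDA 0xB3 0x61 0xC2 0x83 0x01 0x02 0x04

Derivation:
After byte 1 (0xF5): reg=0x69
After byte 2 (0xE3): reg=0xBF
After byte 3 (0x74): reg=0x7F
After byte 4 (0x36): reg=0xF8
After byte 5 (0x3C): reg=0x52
Register before byte 6: 0x52
After XOR with byte 0x3F: 0x6D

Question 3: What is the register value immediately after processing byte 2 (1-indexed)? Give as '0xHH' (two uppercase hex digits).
After byte 1 (0xF5): reg=0x69
After byte 2 (0xE3): reg=0xBF

Answer: 0xBF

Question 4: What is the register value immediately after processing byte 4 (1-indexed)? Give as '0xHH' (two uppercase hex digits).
After byte 1 (0xF5): reg=0x69
After byte 2 (0xE3): reg=0xBF
After byte 3 (0x74): reg=0x7F
After byte 4 (0x36): reg=0xF8

Answer: 0xF8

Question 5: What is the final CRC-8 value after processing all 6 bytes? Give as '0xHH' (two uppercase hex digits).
After byte 1 (0xF5): reg=0x69
After byte 2 (0xE3): reg=0xBF
After byte 3 (0x74): reg=0x7F
After byte 4 (0x36): reg=0xF8
After byte 5 (0x3C): reg=0x52
After byte 6 (0x3F): reg=0x04

Answer: 0x04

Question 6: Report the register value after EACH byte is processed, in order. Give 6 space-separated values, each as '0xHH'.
0x69 0xBF 0x7F 0xF8 0x52 0x04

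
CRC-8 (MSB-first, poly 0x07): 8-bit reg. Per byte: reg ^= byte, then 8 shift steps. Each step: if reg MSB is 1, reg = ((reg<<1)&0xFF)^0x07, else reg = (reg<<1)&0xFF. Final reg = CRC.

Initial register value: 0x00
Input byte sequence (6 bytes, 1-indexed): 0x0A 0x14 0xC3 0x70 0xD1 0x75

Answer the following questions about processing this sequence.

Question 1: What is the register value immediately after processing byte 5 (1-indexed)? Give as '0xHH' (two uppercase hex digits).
Answer: 0x49

Derivation:
After byte 1 (0x0A): reg=0x36
After byte 2 (0x14): reg=0xEE
After byte 3 (0xC3): reg=0xC3
After byte 4 (0x70): reg=0x10
After byte 5 (0xD1): reg=0x49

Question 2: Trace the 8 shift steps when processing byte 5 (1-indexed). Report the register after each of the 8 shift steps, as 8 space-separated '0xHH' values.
After byte 1 (0x0A): reg=0x36
After byte 2 (0x14): reg=0xEE
After byte 3 (0xC3): reg=0xC3
After byte 4 (0x70): reg=0x10
Register before byte 5: 0x10
After XOR with byte 0xD1: 0xC1

Answer: 0x85 0x0D 0x1A 0x34 0x68 0xD0 0xA7 0x49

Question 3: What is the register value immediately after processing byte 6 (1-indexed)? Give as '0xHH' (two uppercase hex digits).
After byte 1 (0x0A): reg=0x36
After byte 2 (0x14): reg=0xEE
After byte 3 (0xC3): reg=0xC3
After byte 4 (0x70): reg=0x10
After byte 5 (0xD1): reg=0x49
After byte 6 (0x75): reg=0xB4

Answer: 0xB4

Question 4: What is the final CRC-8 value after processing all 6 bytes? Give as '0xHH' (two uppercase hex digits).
Answer: 0xB4

Derivation:
After byte 1 (0x0A): reg=0x36
After byte 2 (0x14): reg=0xEE
After byte 3 (0xC3): reg=0xC3
After byte 4 (0x70): reg=0x10
After byte 5 (0xD1): reg=0x49
After byte 6 (0x75): reg=0xB4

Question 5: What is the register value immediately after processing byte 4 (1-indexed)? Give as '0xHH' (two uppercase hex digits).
After byte 1 (0x0A): reg=0x36
After byte 2 (0x14): reg=0xEE
After byte 3 (0xC3): reg=0xC3
After byte 4 (0x70): reg=0x10

Answer: 0x10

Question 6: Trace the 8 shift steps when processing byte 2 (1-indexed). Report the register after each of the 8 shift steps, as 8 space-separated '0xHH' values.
After byte 1 (0x0A): reg=0x36
Register before byte 2: 0x36
After XOR with byte 0x14: 0x22

Answer: 0x44 0x88 0x17 0x2E 0x5C 0xB8 0x77 0xEE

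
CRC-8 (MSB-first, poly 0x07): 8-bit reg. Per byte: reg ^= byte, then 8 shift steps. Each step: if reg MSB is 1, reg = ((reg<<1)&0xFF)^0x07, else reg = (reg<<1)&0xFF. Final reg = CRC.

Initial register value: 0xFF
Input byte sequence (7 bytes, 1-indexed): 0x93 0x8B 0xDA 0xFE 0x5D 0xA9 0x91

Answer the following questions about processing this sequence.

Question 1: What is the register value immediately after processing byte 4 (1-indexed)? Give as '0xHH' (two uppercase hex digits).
After byte 1 (0x93): reg=0x03
After byte 2 (0x8B): reg=0xB1
After byte 3 (0xDA): reg=0x16
After byte 4 (0xFE): reg=0x96

Answer: 0x96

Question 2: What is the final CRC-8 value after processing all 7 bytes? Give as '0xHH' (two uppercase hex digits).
Answer: 0x3A

Derivation:
After byte 1 (0x93): reg=0x03
After byte 2 (0x8B): reg=0xB1
After byte 3 (0xDA): reg=0x16
After byte 4 (0xFE): reg=0x96
After byte 5 (0x5D): reg=0x7F
After byte 6 (0xA9): reg=0x2C
After byte 7 (0x91): reg=0x3A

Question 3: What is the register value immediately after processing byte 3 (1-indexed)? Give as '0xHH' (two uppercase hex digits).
After byte 1 (0x93): reg=0x03
After byte 2 (0x8B): reg=0xB1
After byte 3 (0xDA): reg=0x16

Answer: 0x16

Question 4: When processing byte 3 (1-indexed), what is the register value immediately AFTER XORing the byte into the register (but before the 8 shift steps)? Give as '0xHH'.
Answer: 0x6B

Derivation:
Register before byte 3: 0xB1
Byte 3: 0xDA
0xB1 XOR 0xDA = 0x6B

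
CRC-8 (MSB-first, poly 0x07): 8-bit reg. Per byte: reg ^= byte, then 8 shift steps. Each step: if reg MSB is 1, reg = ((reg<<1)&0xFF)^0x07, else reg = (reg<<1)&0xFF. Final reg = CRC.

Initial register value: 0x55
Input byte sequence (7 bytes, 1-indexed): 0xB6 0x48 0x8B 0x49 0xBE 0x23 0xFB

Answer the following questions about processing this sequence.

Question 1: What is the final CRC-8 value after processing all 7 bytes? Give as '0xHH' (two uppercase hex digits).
Answer: 0x9C

Derivation:
After byte 1 (0xB6): reg=0xA7
After byte 2 (0x48): reg=0x83
After byte 3 (0x8B): reg=0x38
After byte 4 (0x49): reg=0x50
After byte 5 (0xBE): reg=0x84
After byte 6 (0x23): reg=0x7C
After byte 7 (0xFB): reg=0x9C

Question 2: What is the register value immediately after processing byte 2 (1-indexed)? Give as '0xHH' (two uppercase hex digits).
Answer: 0x83

Derivation:
After byte 1 (0xB6): reg=0xA7
After byte 2 (0x48): reg=0x83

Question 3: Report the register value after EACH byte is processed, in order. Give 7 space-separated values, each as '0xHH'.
0xA7 0x83 0x38 0x50 0x84 0x7C 0x9C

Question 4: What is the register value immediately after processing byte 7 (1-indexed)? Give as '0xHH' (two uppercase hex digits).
After byte 1 (0xB6): reg=0xA7
After byte 2 (0x48): reg=0x83
After byte 3 (0x8B): reg=0x38
After byte 4 (0x49): reg=0x50
After byte 5 (0xBE): reg=0x84
After byte 6 (0x23): reg=0x7C
After byte 7 (0xFB): reg=0x9C

Answer: 0x9C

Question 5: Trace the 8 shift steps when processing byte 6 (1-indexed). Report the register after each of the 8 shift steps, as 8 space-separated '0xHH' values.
After byte 1 (0xB6): reg=0xA7
After byte 2 (0x48): reg=0x83
After byte 3 (0x8B): reg=0x38
After byte 4 (0x49): reg=0x50
After byte 5 (0xBE): reg=0x84
Register before byte 6: 0x84
After XOR with byte 0x23: 0xA7

Answer: 0x49 0x92 0x23 0x46 0x8C 0x1F 0x3E 0x7C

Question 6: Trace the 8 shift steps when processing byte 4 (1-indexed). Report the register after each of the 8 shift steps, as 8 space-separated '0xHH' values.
Answer: 0xE2 0xC3 0x81 0x05 0x0A 0x14 0x28 0x50

Derivation:
After byte 1 (0xB6): reg=0xA7
After byte 2 (0x48): reg=0x83
After byte 3 (0x8B): reg=0x38
Register before byte 4: 0x38
After XOR with byte 0x49: 0x71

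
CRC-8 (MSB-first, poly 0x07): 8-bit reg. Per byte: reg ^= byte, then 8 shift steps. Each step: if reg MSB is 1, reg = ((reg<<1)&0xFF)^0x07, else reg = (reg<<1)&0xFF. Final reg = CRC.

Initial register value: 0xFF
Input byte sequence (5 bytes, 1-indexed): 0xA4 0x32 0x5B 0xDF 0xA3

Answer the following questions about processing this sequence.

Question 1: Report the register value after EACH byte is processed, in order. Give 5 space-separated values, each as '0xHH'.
0x86 0x05 0x9D 0xC9 0x11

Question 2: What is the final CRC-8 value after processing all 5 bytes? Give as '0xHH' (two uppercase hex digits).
Answer: 0x11

Derivation:
After byte 1 (0xA4): reg=0x86
After byte 2 (0x32): reg=0x05
After byte 3 (0x5B): reg=0x9D
After byte 4 (0xDF): reg=0xC9
After byte 5 (0xA3): reg=0x11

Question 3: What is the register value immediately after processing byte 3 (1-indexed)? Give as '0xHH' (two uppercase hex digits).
After byte 1 (0xA4): reg=0x86
After byte 2 (0x32): reg=0x05
After byte 3 (0x5B): reg=0x9D

Answer: 0x9D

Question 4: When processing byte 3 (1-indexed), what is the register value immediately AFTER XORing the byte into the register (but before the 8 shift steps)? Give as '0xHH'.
Register before byte 3: 0x05
Byte 3: 0x5B
0x05 XOR 0x5B = 0x5E

Answer: 0x5E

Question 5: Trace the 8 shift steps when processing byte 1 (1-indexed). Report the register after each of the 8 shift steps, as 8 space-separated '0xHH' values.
Answer: 0xB6 0x6B 0xD6 0xAB 0x51 0xA2 0x43 0x86

Derivation:
Register before byte 1: 0xFF
After XOR with byte 0xA4: 0x5B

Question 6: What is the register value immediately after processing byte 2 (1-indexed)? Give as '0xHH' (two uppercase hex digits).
After byte 1 (0xA4): reg=0x86
After byte 2 (0x32): reg=0x05

Answer: 0x05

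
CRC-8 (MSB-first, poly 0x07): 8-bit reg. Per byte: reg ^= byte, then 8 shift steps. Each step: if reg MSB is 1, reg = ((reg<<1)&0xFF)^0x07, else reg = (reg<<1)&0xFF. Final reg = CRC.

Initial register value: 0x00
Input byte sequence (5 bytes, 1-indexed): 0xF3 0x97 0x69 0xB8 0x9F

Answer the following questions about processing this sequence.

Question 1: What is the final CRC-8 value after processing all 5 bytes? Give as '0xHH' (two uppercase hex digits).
After byte 1 (0xF3): reg=0xD7
After byte 2 (0x97): reg=0xC7
After byte 3 (0x69): reg=0x43
After byte 4 (0xB8): reg=0xEF
After byte 5 (0x9F): reg=0x57

Answer: 0x57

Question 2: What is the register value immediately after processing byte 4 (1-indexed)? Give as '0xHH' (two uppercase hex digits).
After byte 1 (0xF3): reg=0xD7
After byte 2 (0x97): reg=0xC7
After byte 3 (0x69): reg=0x43
After byte 4 (0xB8): reg=0xEF

Answer: 0xEF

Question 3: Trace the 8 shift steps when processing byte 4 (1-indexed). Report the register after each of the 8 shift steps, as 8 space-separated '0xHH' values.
Answer: 0xF1 0xE5 0xCD 0x9D 0x3D 0x7A 0xF4 0xEF

Derivation:
After byte 1 (0xF3): reg=0xD7
After byte 2 (0x97): reg=0xC7
After byte 3 (0x69): reg=0x43
Register before byte 4: 0x43
After XOR with byte 0xB8: 0xFB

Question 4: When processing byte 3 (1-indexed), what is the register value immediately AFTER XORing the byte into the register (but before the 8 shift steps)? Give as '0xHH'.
Answer: 0xAE

Derivation:
Register before byte 3: 0xC7
Byte 3: 0x69
0xC7 XOR 0x69 = 0xAE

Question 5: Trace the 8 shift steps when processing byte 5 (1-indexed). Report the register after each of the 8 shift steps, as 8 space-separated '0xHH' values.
Answer: 0xE0 0xC7 0x89 0x15 0x2A 0x54 0xA8 0x57

Derivation:
After byte 1 (0xF3): reg=0xD7
After byte 2 (0x97): reg=0xC7
After byte 3 (0x69): reg=0x43
After byte 4 (0xB8): reg=0xEF
Register before byte 5: 0xEF
After XOR with byte 0x9F: 0x70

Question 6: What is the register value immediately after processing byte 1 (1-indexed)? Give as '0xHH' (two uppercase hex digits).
Answer: 0xD7

Derivation:
After byte 1 (0xF3): reg=0xD7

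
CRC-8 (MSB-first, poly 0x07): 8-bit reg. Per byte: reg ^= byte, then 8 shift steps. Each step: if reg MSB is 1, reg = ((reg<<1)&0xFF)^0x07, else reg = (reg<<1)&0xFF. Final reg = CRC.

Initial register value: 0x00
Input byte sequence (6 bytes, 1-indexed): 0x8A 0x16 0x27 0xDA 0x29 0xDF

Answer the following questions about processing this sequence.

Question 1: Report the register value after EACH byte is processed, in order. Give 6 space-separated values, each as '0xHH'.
0xBF 0x56 0x50 0xBF 0xEB 0x8C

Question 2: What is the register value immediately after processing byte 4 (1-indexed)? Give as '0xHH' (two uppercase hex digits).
After byte 1 (0x8A): reg=0xBF
After byte 2 (0x16): reg=0x56
After byte 3 (0x27): reg=0x50
After byte 4 (0xDA): reg=0xBF

Answer: 0xBF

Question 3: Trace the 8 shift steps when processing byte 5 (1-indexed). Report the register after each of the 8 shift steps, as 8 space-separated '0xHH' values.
After byte 1 (0x8A): reg=0xBF
After byte 2 (0x16): reg=0x56
After byte 3 (0x27): reg=0x50
After byte 4 (0xDA): reg=0xBF
Register before byte 5: 0xBF
After XOR with byte 0x29: 0x96

Answer: 0x2B 0x56 0xAC 0x5F 0xBE 0x7B 0xF6 0xEB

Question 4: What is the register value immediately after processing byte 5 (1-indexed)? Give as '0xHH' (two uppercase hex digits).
After byte 1 (0x8A): reg=0xBF
After byte 2 (0x16): reg=0x56
After byte 3 (0x27): reg=0x50
After byte 4 (0xDA): reg=0xBF
After byte 5 (0x29): reg=0xEB

Answer: 0xEB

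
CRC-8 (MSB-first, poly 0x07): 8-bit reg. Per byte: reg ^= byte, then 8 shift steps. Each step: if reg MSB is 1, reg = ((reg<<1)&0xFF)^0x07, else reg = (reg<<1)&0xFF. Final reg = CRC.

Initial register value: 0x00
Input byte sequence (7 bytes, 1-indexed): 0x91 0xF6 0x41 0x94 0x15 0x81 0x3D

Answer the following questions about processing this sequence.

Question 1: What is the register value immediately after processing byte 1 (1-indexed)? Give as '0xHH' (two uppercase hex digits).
Answer: 0xFE

Derivation:
After byte 1 (0x91): reg=0xFE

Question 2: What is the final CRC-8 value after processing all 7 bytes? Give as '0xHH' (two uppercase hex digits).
Answer: 0x99

Derivation:
After byte 1 (0x91): reg=0xFE
After byte 2 (0xF6): reg=0x38
After byte 3 (0x41): reg=0x68
After byte 4 (0x94): reg=0xFA
After byte 5 (0x15): reg=0x83
After byte 6 (0x81): reg=0x0E
After byte 7 (0x3D): reg=0x99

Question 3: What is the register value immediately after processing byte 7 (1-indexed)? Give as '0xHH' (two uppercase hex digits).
After byte 1 (0x91): reg=0xFE
After byte 2 (0xF6): reg=0x38
After byte 3 (0x41): reg=0x68
After byte 4 (0x94): reg=0xFA
After byte 5 (0x15): reg=0x83
After byte 6 (0x81): reg=0x0E
After byte 7 (0x3D): reg=0x99

Answer: 0x99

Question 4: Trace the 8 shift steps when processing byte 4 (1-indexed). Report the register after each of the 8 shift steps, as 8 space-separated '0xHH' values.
After byte 1 (0x91): reg=0xFE
After byte 2 (0xF6): reg=0x38
After byte 3 (0x41): reg=0x68
Register before byte 4: 0x68
After XOR with byte 0x94: 0xFC

Answer: 0xFF 0xF9 0xF5 0xED 0xDD 0xBD 0x7D 0xFA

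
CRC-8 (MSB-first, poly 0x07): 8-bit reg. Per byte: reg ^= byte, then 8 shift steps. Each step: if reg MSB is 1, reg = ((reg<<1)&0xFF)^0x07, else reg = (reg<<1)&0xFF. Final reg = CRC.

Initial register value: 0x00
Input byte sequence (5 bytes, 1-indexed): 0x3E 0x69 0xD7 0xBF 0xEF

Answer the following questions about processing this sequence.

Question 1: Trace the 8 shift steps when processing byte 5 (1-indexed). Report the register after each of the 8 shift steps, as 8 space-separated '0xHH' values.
After byte 1 (0x3E): reg=0xBA
After byte 2 (0x69): reg=0x37
After byte 3 (0xD7): reg=0xAE
After byte 4 (0xBF): reg=0x77
Register before byte 5: 0x77
After XOR with byte 0xEF: 0x98

Answer: 0x37 0x6E 0xDC 0xBF 0x79 0xF2 0xE3 0xC1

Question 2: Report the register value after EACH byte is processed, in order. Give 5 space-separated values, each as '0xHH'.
0xBA 0x37 0xAE 0x77 0xC1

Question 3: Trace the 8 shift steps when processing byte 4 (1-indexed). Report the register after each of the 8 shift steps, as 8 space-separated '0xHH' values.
Answer: 0x22 0x44 0x88 0x17 0x2E 0x5C 0xB8 0x77

Derivation:
After byte 1 (0x3E): reg=0xBA
After byte 2 (0x69): reg=0x37
After byte 3 (0xD7): reg=0xAE
Register before byte 4: 0xAE
After XOR with byte 0xBF: 0x11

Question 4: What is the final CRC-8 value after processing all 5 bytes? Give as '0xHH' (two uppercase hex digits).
Answer: 0xC1

Derivation:
After byte 1 (0x3E): reg=0xBA
After byte 2 (0x69): reg=0x37
After byte 3 (0xD7): reg=0xAE
After byte 4 (0xBF): reg=0x77
After byte 5 (0xEF): reg=0xC1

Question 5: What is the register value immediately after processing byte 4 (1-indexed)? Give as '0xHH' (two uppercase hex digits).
Answer: 0x77

Derivation:
After byte 1 (0x3E): reg=0xBA
After byte 2 (0x69): reg=0x37
After byte 3 (0xD7): reg=0xAE
After byte 4 (0xBF): reg=0x77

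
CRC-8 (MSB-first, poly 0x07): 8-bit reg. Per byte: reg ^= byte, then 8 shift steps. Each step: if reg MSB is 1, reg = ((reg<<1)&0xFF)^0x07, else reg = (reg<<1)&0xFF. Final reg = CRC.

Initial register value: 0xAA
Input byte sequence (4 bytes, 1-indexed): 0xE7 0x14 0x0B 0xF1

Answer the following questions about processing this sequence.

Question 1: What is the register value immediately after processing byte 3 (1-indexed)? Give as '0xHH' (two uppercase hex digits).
Answer: 0x25

Derivation:
After byte 1 (0xE7): reg=0xE4
After byte 2 (0x14): reg=0xDE
After byte 3 (0x0B): reg=0x25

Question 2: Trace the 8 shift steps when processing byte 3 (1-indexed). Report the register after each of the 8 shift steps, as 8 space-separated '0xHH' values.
After byte 1 (0xE7): reg=0xE4
After byte 2 (0x14): reg=0xDE
Register before byte 3: 0xDE
After XOR with byte 0x0B: 0xD5

Answer: 0xAD 0x5D 0xBA 0x73 0xE6 0xCB 0x91 0x25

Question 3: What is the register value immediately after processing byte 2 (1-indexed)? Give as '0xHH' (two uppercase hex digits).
Answer: 0xDE

Derivation:
After byte 1 (0xE7): reg=0xE4
After byte 2 (0x14): reg=0xDE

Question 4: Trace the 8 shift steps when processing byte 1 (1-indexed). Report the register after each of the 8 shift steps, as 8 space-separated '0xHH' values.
Answer: 0x9A 0x33 0x66 0xCC 0x9F 0x39 0x72 0xE4

Derivation:
Register before byte 1: 0xAA
After XOR with byte 0xE7: 0x4D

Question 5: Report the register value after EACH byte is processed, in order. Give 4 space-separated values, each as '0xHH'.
0xE4 0xDE 0x25 0x22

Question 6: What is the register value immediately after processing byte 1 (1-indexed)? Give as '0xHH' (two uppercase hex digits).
Answer: 0xE4

Derivation:
After byte 1 (0xE7): reg=0xE4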